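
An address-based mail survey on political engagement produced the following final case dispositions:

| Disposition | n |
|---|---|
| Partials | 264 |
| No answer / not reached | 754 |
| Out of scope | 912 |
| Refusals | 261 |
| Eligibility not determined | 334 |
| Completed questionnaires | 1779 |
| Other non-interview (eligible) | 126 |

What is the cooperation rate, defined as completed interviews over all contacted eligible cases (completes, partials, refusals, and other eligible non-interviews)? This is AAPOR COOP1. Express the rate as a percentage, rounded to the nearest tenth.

73.2%

Top: 1779
Base: 1779 + 264 + 261 + 126 = 2430
COOP1 = 1779 / 2430 = 0.7321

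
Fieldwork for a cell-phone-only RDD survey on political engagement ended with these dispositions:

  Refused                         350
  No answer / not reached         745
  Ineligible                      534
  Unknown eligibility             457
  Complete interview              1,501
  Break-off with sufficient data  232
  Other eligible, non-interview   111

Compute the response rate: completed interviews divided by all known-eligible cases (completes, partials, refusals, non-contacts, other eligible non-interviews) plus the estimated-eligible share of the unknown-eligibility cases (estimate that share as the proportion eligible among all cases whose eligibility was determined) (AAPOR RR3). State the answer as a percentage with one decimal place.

Num → 1501
Known eligible → 1501 + 232 + 350 + 745 + 111 = 2939
e = 2939 / (2939 + 534) = 2939 / 3473 = 0.8462
Eligible share of unknowns → 0.8462 × 457 = 386.71
Base → 2939 + 386.71 = 3325.71
RR3 = 1501 / 3325.71 = 0.4513

45.1%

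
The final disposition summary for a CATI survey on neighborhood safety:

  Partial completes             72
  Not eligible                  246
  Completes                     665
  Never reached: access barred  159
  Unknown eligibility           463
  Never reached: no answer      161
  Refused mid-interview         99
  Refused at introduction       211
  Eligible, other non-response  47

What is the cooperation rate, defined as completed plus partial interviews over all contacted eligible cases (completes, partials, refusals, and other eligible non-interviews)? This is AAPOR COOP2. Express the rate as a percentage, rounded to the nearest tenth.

Refused = 211 + 99 = 310
No contact after all attempts = 161 + 159 = 320
Top: 665 + 72 = 737
Denom: 665 + 72 + 310 + 47 = 1094
COOP2 = 737 / 1094 = 0.6737

67.4%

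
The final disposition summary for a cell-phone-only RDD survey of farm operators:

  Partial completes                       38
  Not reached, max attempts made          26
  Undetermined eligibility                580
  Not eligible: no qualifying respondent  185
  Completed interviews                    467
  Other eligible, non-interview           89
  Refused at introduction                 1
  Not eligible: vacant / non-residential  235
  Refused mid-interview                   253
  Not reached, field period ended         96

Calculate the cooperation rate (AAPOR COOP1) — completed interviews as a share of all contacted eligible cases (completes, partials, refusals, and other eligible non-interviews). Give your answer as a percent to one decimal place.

Refused = 1 + 253 = 254
No answer / not reached = 96 + 26 = 122
Out of scope = 185 + 235 = 420
Num = 467
Denominator = 467 + 38 + 254 + 89 = 848
COOP1 = 467 / 848 = 0.5507

55.1%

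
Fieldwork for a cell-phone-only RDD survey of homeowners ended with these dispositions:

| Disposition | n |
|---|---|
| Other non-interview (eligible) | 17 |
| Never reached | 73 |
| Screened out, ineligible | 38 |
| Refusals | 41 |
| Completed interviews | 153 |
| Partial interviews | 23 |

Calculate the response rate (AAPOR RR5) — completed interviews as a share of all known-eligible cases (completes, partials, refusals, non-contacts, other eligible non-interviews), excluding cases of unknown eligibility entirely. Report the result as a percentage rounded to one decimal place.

49.8%

Numerator = 153
Denom = 153 + 23 + 41 + 73 + 17 = 307
RR5 = 153 / 307 = 0.4984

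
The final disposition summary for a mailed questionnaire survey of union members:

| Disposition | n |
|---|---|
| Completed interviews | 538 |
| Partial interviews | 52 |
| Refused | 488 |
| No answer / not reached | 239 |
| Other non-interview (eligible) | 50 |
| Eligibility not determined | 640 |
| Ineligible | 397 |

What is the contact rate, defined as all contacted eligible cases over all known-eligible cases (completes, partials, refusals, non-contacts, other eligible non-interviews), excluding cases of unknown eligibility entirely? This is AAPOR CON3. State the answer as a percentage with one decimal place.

Numerator = 538 + 52 + 488 + 50 = 1128
Base = 538 + 52 + 488 + 239 + 50 = 1367
CON3 = 1128 / 1367 = 0.8252

82.5%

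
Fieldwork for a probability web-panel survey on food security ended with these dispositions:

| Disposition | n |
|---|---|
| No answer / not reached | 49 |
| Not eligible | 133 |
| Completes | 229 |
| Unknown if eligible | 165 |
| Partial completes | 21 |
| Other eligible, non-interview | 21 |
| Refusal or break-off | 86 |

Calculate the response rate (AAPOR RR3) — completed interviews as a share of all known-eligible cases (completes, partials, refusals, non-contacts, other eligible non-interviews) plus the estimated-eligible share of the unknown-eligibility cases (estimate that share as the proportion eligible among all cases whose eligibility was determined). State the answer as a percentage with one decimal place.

Numerator → 229
Determined eligible → 229 + 21 + 86 + 49 + 21 = 406
e = 406 / (406 + 133) = 406 / 539 = 0.7532
Eligible share of unknowns → 0.7532 × 165 = 124.28
Denom → 406 + 124.28 = 530.28
RR3 = 229 / 530.28 = 0.4318

43.2%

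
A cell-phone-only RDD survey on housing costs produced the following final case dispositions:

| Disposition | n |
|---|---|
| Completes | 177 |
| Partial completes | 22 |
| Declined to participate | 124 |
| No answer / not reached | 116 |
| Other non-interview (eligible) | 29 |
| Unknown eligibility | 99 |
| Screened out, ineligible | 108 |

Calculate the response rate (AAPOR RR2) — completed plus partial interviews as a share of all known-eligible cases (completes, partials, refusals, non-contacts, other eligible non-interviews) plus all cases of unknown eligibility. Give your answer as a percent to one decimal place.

Numerator: 177 + 22 = 199
Denominator: 177 + 22 + 124 + 116 + 29 + 99 = 567
RR2 = 199 / 567 = 0.3510

35.1%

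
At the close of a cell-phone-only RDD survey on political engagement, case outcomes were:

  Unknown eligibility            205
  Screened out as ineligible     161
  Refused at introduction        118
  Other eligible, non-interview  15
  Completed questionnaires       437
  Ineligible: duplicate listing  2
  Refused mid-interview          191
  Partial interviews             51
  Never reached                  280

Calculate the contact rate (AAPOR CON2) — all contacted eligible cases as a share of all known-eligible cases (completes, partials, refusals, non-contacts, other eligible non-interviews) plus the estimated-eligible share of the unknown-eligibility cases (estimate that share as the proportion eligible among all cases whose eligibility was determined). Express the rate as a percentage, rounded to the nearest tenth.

Refused = 118 + 191 = 309
Screened out, ineligible = 161 + 2 = 163
Top: 437 + 51 + 309 + 15 = 812
Eligible (known): 437 + 51 + 309 + 280 + 15 = 1092
e = 1092 / (1092 + 163) = 1092 / 1255 = 0.8701
Eligible share of unknowns: 0.8701 × 205 = 178.37
Denom: 1092 + 178.37 = 1270.37
CON2 = 812 / 1270.37 = 0.6392

63.9%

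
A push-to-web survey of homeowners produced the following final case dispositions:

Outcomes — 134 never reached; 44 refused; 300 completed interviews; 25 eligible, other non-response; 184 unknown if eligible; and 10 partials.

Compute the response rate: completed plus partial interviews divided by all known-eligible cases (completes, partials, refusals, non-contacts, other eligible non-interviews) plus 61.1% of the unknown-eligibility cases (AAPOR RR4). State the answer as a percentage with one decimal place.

Num: 300 + 10 = 310
Determined eligible: 300 + 10 + 44 + 134 + 25 = 513
Eligible share of unknowns: 0.6110 × 184 = 112.42
Denom: 513 + 112.42 = 625.42
RR4 = 310 / 625.42 = 0.4957

49.6%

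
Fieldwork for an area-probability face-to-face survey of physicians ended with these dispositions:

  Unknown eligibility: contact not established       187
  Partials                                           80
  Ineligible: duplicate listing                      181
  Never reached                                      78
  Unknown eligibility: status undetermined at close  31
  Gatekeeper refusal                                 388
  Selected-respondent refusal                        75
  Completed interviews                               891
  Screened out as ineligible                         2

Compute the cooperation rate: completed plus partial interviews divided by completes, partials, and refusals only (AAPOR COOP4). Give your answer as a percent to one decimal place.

Refusal or break-off = 388 + 75 = 463
Unknown eligibility = 187 + 31 = 218
Ineligible = 2 + 181 = 183
Num: 891 + 80 = 971
Base: 891 + 80 + 463 = 1434
COOP4 = 971 / 1434 = 0.6771

67.7%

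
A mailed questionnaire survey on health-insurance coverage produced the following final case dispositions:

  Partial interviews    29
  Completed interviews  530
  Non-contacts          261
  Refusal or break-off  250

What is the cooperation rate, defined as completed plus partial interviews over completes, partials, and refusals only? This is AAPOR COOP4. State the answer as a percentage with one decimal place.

69.1%

Num → 530 + 29 = 559
Denom → 530 + 29 + 250 = 809
COOP4 = 559 / 809 = 0.6910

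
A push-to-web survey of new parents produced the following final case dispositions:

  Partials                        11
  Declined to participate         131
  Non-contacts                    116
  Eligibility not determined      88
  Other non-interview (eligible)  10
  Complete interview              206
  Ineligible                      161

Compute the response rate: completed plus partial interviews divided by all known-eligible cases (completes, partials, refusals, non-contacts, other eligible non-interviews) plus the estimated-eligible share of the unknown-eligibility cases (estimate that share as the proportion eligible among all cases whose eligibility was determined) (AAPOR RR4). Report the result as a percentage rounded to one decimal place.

Num: 206 + 11 = 217
Eligible (known): 206 + 11 + 131 + 116 + 10 = 474
e = 474 / (474 + 161) = 474 / 635 = 0.7465
Eligible share of unknowns: 0.7465 × 88 = 65.69
Denom: 474 + 65.69 = 539.69
RR4 = 217 / 539.69 = 0.4021

40.2%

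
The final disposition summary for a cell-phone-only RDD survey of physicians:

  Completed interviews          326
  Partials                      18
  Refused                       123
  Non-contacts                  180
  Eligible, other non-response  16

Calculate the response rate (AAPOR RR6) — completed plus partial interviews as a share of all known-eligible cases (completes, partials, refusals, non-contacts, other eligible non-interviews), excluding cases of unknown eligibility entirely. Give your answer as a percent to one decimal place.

Top → 326 + 18 = 344
Base → 326 + 18 + 123 + 180 + 16 = 663
RR6 = 344 / 663 = 0.5189

51.9%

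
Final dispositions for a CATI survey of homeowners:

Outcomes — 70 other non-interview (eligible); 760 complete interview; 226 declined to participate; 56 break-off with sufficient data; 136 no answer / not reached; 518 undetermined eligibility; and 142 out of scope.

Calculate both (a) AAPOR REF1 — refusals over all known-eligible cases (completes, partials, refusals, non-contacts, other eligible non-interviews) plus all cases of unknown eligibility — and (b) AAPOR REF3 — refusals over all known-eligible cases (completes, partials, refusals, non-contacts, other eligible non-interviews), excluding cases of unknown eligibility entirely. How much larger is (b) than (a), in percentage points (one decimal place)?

Top → 226
Denom → 760 + 56 + 226 + 136 + 70 + 518 = 1766
REF1 = 226 / 1766 = 0.1280
Denom → 760 + 56 + 226 + 136 + 70 = 1248
REF3 = 226 / 1248 = 0.1811
Difference = 18.11 − 12.80 = 5.31 percentage points

5.3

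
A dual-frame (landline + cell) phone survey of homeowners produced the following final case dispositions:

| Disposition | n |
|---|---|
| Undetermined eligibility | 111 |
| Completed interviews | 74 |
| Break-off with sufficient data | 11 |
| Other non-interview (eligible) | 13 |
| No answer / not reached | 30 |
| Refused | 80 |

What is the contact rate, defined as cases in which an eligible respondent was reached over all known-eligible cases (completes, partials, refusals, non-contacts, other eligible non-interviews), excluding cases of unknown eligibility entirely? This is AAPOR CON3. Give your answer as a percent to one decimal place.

85.6%

Top = 74 + 11 + 80 + 13 = 178
Denom = 74 + 11 + 80 + 30 + 13 = 208
CON3 = 178 / 208 = 0.8558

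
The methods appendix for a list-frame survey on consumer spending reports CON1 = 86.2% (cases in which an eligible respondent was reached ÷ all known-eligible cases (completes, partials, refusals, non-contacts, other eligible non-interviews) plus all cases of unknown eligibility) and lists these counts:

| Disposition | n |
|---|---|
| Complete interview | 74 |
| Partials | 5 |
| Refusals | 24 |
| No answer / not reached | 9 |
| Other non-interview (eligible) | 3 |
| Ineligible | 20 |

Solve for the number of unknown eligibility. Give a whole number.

8

Numerator: 74 + 5 + 24 + 3 = 106
CON1 = 106 / D = 0.862
D = 106 / 0.862 = 123.0
Remaining denominator categories sum to 115
unknown eligibility = 123.0 − 115 ≈ 8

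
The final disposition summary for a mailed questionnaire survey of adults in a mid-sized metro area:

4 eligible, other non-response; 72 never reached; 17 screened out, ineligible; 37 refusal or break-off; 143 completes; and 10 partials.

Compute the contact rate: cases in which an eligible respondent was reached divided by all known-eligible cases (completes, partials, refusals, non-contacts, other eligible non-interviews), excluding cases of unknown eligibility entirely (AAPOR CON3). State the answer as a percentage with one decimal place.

72.9%

Top → 143 + 10 + 37 + 4 = 194
Denominator → 143 + 10 + 37 + 72 + 4 = 266
CON3 = 194 / 266 = 0.7293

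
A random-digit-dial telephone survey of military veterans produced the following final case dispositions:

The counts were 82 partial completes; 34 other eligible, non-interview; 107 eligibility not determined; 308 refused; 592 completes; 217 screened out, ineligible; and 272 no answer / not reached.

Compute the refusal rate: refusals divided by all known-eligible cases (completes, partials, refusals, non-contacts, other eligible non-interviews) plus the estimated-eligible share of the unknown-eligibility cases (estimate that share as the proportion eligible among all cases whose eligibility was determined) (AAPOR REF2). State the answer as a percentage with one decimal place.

22.3%

Num = 308
Known eligible = 592 + 82 + 308 + 272 + 34 = 1288
e = 1288 / (1288 + 217) = 1288 / 1505 = 0.8558
e × U = 0.8558 × 107 = 91.57
Base = 1288 + 91.57 = 1379.57
REF2 = 308 / 1379.57 = 0.2233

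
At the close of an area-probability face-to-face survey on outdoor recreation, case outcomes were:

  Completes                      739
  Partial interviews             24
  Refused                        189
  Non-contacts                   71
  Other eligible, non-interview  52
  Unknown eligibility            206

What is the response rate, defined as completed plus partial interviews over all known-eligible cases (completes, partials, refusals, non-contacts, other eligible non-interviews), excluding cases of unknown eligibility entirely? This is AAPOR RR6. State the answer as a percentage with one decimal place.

71.0%

Numerator: 739 + 24 = 763
Denom: 739 + 24 + 189 + 71 + 52 = 1075
RR6 = 763 / 1075 = 0.7098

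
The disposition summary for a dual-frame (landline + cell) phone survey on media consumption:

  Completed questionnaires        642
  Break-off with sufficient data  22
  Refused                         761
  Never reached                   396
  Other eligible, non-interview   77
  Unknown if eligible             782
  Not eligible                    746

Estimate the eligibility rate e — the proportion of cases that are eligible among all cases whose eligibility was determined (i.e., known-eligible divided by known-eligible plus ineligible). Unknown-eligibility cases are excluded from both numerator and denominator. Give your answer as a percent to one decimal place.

71.8%

Known eligible = 642 + 22 + 761 + 396 + 77 = 1898
e = 1898 / (1898 + 746) = 1898 / 2644 = 0.7179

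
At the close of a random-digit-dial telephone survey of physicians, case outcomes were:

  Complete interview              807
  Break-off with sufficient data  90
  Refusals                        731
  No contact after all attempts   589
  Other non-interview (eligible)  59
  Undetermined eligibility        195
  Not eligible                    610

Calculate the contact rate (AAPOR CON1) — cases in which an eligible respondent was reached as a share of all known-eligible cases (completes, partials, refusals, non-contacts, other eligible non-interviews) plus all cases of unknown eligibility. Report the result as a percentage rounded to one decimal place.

68.3%

Numerator: 807 + 90 + 731 + 59 = 1687
Denom: 807 + 90 + 731 + 589 + 59 + 195 = 2471
CON1 = 1687 / 2471 = 0.6827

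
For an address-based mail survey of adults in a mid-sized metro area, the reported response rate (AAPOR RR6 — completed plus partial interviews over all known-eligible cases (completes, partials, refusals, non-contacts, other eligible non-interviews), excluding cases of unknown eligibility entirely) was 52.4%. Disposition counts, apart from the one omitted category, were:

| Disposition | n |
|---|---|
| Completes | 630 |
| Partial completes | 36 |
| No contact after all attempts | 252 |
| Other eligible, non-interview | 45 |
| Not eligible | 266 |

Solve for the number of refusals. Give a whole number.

308

Numerator → 630 + 36 = 666
RR6 = 666 / D = 0.524
D = 666 / 0.524 = 1271.0
Remaining denominator categories sum to 963
refusals = 1271.0 − 963 ≈ 308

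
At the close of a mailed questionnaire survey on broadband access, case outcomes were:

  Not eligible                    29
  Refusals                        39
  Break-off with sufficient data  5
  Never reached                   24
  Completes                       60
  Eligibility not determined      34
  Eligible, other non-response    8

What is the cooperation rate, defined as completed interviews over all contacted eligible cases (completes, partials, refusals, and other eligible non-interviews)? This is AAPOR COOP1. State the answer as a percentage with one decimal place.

53.6%

Numerator: 60
Base: 60 + 5 + 39 + 8 = 112
COOP1 = 60 / 112 = 0.5357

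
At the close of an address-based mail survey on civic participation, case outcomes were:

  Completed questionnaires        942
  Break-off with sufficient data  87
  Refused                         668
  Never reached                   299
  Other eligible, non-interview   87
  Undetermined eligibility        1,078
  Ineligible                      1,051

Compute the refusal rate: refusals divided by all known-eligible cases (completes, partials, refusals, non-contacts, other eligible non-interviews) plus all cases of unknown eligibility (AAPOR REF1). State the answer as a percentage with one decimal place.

Top → 668
Denominator → 942 + 87 + 668 + 299 + 87 + 1078 = 3161
REF1 = 668 / 3161 = 0.2113

21.1%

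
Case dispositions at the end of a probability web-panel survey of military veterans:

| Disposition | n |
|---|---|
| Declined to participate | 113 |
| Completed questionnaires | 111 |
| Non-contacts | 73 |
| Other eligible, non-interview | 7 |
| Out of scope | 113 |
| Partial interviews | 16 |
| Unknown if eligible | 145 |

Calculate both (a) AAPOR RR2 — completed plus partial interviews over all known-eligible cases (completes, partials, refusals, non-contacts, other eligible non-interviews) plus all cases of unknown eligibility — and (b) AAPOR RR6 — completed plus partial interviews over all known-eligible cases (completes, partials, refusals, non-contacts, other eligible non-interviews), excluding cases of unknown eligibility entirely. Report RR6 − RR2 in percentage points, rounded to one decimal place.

12.4

Num = 111 + 16 = 127
Base = 111 + 16 + 113 + 73 + 7 + 145 = 465
RR2 = 127 / 465 = 0.2731
Base = 111 + 16 + 113 + 73 + 7 = 320
RR6 = 127 / 320 = 0.3969
Difference = 39.69 − 27.31 = 12.38 percentage points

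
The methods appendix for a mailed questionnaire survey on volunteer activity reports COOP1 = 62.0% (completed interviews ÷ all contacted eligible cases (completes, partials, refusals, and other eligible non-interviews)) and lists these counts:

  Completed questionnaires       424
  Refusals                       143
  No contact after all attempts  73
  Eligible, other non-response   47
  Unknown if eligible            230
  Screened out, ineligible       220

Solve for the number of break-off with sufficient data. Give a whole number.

70

COOP1 = 424 / D = 0.620
D = 424 / 0.620 = 683.9
Remaining denominator categories sum to 614
break-off with sufficient data = 683.9 − 614 ≈ 70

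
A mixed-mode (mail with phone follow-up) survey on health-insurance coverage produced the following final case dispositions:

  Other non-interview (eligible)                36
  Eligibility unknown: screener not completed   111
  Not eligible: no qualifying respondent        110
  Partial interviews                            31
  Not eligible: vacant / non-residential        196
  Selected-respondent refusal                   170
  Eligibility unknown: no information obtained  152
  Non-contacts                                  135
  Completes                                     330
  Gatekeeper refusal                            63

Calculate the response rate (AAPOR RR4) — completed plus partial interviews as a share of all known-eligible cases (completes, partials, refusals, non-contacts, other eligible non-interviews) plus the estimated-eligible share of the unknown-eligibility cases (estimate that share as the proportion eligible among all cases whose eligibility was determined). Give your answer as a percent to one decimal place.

Refused = 63 + 170 = 233
Unknown eligibility = 111 + 152 = 263
Not eligible = 110 + 196 = 306
Top: 330 + 31 = 361
Known eligible: 330 + 31 + 233 + 135 + 36 = 765
e = 765 / (765 + 306) = 765 / 1071 = 0.7143
Estimated eligible among unknowns: 0.7143 × 263 = 187.86
Denom: 765 + 187.86 = 952.86
RR4 = 361 / 952.86 = 0.3789

37.9%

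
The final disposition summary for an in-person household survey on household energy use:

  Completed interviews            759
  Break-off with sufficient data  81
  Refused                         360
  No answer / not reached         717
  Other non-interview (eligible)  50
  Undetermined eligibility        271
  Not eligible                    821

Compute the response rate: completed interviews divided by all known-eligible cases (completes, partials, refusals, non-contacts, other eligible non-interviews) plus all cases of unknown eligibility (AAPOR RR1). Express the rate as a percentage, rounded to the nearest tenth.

33.9%

Num = 759
Denominator = 759 + 81 + 360 + 717 + 50 + 271 = 2238
RR1 = 759 / 2238 = 0.3391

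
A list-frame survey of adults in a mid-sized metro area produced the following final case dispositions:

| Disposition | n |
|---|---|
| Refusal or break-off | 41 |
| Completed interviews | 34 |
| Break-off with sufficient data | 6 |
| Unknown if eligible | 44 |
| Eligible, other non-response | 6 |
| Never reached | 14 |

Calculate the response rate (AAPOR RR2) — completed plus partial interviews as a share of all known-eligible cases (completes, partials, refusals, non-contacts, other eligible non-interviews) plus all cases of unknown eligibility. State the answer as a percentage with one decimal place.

Numerator → 34 + 6 = 40
Denominator → 34 + 6 + 41 + 14 + 6 + 44 = 145
RR2 = 40 / 145 = 0.2759

27.6%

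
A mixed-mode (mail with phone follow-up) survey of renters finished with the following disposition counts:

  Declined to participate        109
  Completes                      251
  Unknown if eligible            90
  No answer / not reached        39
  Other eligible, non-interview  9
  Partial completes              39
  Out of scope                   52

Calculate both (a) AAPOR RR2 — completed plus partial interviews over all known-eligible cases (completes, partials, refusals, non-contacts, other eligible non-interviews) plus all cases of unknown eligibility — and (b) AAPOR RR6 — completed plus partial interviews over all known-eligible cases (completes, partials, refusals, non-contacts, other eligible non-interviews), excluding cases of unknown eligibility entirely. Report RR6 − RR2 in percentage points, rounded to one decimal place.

Numerator: 251 + 39 = 290
Base: 251 + 39 + 109 + 39 + 9 + 90 = 537
RR2 = 290 / 537 = 0.5400
Base: 251 + 39 + 109 + 39 + 9 = 447
RR6 = 290 / 447 = 0.6488
Difference = 64.88 − 54.00 = 10.88 percentage points

10.9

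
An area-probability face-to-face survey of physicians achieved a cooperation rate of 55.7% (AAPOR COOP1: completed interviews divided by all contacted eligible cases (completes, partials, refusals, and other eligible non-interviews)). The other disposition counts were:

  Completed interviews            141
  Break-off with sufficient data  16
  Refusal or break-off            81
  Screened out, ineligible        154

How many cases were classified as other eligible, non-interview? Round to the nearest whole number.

15

COOP1 = 141 / D = 0.557
D = 141 / 0.557 = 253.1
Rest of base = 238
other eligible, non-interview = 253.1 − 238 ≈ 15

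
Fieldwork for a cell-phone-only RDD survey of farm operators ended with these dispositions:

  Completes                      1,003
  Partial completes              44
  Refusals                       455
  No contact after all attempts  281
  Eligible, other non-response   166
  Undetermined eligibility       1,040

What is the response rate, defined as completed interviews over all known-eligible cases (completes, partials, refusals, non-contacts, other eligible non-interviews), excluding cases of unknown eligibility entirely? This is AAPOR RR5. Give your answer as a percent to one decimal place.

51.5%

Top: 1003
Base: 1003 + 44 + 455 + 281 + 166 = 1949
RR5 = 1003 / 1949 = 0.5146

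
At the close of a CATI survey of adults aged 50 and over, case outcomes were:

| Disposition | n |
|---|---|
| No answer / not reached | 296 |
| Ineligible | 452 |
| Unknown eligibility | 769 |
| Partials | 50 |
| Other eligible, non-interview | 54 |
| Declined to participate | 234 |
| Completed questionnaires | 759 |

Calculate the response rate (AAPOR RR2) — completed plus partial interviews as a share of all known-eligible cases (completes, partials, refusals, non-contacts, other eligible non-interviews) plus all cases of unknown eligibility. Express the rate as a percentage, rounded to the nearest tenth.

37.4%

Numerator → 759 + 50 = 809
Denom → 759 + 50 + 234 + 296 + 54 + 769 = 2162
RR2 = 809 / 2162 = 0.3742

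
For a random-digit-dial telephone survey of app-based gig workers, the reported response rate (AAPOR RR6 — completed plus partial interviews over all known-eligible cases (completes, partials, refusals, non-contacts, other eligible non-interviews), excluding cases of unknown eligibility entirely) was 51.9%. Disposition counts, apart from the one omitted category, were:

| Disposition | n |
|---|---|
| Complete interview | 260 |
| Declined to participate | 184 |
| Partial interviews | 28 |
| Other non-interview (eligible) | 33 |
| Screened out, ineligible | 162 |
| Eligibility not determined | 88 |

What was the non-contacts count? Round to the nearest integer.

50

Num = 260 + 28 = 288
RR6 = 288 / D = 0.519
D = 288 / 0.519 = 554.9
Rest of base = 505
non-contacts = 554.9 − 505 ≈ 50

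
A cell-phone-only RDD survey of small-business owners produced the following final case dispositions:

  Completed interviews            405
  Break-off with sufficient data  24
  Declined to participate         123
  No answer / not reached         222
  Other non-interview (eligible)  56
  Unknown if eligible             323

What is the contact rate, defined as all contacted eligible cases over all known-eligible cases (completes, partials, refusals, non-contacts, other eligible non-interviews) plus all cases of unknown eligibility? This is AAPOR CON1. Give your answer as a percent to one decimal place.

52.7%

Numerator: 405 + 24 + 123 + 56 = 608
Denominator: 405 + 24 + 123 + 222 + 56 + 323 = 1153
CON1 = 608 / 1153 = 0.5273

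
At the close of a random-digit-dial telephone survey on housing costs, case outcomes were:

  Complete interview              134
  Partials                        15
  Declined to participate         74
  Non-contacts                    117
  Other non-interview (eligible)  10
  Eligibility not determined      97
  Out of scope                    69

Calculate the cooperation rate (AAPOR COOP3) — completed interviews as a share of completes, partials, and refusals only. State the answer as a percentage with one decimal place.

Top: 134
Denom: 134 + 15 + 74 = 223
COOP3 = 134 / 223 = 0.6009

60.1%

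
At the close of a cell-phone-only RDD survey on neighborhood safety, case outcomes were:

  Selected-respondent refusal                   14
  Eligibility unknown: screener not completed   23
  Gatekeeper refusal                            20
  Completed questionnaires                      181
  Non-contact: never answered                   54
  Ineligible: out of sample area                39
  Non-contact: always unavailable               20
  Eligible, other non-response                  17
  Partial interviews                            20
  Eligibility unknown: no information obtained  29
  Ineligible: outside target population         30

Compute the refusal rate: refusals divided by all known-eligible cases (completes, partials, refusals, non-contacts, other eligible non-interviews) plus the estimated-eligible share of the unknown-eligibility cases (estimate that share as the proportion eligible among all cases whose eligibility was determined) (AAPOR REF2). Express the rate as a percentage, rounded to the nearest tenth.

Refusals = 20 + 14 = 34
No contact after all attempts = 54 + 20 = 74
Unknown if eligible = 23 + 29 = 52
Ineligible = 30 + 39 = 69
Top: 34
Determined eligible: 181 + 20 + 34 + 74 + 17 = 326
e = 326 / (326 + 69) = 326 / 395 = 0.8253
Eligible share of unknowns: 0.8253 × 52 = 42.92
Denominator: 326 + 42.92 = 368.92
REF2 = 34 / 368.92 = 0.0922

9.2%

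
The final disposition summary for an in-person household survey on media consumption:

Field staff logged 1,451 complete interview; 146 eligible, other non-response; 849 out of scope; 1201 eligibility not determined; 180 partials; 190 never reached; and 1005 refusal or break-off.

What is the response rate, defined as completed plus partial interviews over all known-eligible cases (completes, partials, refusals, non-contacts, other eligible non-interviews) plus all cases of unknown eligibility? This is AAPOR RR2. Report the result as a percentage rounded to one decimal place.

Top: 1451 + 180 = 1631
Base: 1451 + 180 + 1005 + 190 + 146 + 1201 = 4173
RR2 = 1631 / 4173 = 0.3908

39.1%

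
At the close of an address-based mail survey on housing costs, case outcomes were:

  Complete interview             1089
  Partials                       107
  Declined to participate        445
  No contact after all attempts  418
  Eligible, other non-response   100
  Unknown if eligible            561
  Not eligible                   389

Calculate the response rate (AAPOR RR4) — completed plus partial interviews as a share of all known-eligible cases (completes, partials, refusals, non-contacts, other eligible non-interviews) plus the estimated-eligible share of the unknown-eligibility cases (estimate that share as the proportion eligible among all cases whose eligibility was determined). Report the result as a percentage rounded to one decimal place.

Top → 1089 + 107 = 1196
Eligible (known) → 1089 + 107 + 445 + 418 + 100 = 2159
e = 2159 / (2159 + 389) = 2159 / 2548 = 0.8473
e × U → 0.8473 × 561 = 475.34
Denom → 2159 + 475.34 = 2634.34
RR4 = 1196 / 2634.34 = 0.4540

45.4%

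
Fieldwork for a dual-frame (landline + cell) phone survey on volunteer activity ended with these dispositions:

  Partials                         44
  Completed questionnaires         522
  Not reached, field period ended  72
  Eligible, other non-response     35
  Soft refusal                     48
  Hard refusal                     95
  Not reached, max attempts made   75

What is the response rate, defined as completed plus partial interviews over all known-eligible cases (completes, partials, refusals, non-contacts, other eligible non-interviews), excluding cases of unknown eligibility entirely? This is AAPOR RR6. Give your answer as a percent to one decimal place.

Refused = 95 + 48 = 143
Never reached = 72 + 75 = 147
Num → 522 + 44 = 566
Denominator → 522 + 44 + 143 + 147 + 35 = 891
RR6 = 566 / 891 = 0.6352

63.5%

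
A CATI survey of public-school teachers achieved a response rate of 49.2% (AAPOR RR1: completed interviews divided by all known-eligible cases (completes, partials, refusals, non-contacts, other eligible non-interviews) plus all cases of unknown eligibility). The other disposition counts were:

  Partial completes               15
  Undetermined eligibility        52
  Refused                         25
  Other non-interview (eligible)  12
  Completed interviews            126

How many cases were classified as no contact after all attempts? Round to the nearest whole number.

RR1 = 126 / D = 0.492
D = 126 / 0.492 = 256.1
Other denominator terms total 230
no contact after all attempts = 256.1 − 230 ≈ 26

26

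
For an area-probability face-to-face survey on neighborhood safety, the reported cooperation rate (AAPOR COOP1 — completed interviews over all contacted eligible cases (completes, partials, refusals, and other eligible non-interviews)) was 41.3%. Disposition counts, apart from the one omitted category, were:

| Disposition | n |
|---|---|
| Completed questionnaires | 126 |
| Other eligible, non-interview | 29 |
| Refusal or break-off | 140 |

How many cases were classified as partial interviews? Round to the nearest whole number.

10

COOP1 = 126 / D = 0.413
D = 126 / 0.413 = 305.1
Remaining denominator categories sum to 295
partial interviews = 305.1 − 295 ≈ 10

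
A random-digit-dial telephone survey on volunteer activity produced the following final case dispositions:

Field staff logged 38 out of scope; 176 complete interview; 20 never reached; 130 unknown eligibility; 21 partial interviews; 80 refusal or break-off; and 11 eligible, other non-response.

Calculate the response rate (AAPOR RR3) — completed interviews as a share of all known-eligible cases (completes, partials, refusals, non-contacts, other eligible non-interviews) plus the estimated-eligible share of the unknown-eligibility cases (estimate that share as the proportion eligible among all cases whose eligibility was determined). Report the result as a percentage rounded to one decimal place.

Num = 176
Known eligible = 176 + 21 + 80 + 20 + 11 = 308
e = 308 / (308 + 38) = 308 / 346 = 0.8902
Estimated eligible among unknowns = 0.8902 × 130 = 115.73
Base = 308 + 115.73 = 423.73
RR3 = 176 / 423.73 = 0.4154

41.5%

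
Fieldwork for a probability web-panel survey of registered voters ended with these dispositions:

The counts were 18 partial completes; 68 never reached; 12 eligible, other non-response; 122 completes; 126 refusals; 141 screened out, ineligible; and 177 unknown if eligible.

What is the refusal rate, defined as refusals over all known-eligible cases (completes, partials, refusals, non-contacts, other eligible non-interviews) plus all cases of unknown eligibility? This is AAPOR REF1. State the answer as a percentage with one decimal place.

Numerator: 126
Denom: 122 + 18 + 126 + 68 + 12 + 177 = 523
REF1 = 126 / 523 = 0.2409

24.1%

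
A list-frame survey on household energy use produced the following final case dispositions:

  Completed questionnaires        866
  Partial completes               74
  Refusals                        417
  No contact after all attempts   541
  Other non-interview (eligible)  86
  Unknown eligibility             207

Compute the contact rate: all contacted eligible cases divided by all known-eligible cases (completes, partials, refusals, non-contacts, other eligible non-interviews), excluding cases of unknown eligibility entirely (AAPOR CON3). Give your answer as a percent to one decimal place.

Num: 866 + 74 + 417 + 86 = 1443
Denom: 866 + 74 + 417 + 541 + 86 = 1984
CON3 = 1443 / 1984 = 0.7273

72.7%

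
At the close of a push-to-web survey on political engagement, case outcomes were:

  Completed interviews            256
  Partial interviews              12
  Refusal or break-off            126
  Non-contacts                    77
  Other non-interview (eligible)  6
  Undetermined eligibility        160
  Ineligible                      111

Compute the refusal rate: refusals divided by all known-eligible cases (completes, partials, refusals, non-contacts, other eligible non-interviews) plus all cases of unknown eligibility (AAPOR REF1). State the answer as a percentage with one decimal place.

Numerator: 126
Denominator: 256 + 12 + 126 + 77 + 6 + 160 = 637
REF1 = 126 / 637 = 0.1978

19.8%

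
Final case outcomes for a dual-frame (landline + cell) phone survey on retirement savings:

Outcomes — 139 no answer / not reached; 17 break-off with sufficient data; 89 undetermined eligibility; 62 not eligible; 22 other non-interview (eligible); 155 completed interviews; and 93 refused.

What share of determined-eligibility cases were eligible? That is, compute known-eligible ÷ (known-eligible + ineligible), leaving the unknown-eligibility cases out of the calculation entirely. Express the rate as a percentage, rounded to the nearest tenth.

87.3%

Eligible (known) → 155 + 17 + 93 + 139 + 22 = 426
e = 426 / (426 + 62) = 426 / 488 = 0.8730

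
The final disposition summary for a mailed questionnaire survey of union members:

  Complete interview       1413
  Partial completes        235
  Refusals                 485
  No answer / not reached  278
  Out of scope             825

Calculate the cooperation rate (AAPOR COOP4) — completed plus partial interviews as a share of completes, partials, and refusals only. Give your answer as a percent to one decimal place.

77.3%

Numerator: 1413 + 235 = 1648
Denom: 1413 + 235 + 485 = 2133
COOP4 = 1648 / 2133 = 0.7726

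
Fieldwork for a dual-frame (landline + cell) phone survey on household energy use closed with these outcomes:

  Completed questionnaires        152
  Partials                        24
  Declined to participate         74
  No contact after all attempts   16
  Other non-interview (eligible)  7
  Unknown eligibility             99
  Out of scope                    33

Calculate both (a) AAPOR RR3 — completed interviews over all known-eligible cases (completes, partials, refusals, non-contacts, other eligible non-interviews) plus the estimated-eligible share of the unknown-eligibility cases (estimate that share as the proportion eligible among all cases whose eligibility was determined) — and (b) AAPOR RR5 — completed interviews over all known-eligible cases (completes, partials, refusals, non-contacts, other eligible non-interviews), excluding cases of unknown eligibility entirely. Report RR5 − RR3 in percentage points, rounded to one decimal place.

13.6

Num → 152
Known eligible → 152 + 24 + 74 + 16 + 7 = 273
e = 273 / (273 + 33) = 273 / 306 = 0.8922
e × U → 0.8922 × 99 = 88.33
Denominator → 273 + 88.33 = 361.33
RR3 = 152 / 361.33 = 0.4207
Denominator → 152 + 24 + 74 + 16 + 7 = 273
RR5 = 152 / 273 = 0.5568
Difference = 55.68 − 42.07 = 13.61 percentage points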